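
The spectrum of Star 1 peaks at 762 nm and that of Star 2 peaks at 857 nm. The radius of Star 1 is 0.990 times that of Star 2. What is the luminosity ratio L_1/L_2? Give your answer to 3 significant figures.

1.57

Wien's law gives T ∝ 1/λ_max, so T_1/T_2 = λ_2/λ_1 = 857/762 = 1.125.
Then L ∝ R²T⁴ gives L_1/L_2 = (0.990)² × (1.125)⁴ = 0.9801 × 1.600 = 1.568.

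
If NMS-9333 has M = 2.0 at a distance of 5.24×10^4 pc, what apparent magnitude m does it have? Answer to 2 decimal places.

20.60

m = M + 5 log₁₀(d/10 pc) = 2.0 + 5 log₁₀(5.24×10^4/10)
  = 2.0 + 5 × 3.719 = 2.0 + 18.60 = 20.60.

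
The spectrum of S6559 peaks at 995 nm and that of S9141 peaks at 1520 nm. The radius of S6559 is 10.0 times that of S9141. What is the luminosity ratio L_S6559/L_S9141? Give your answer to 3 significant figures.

545

Wien's law gives T ∝ 1/λ_max, so T_S6559/T_S9141 = λ_S9141/λ_S6559 = 1520/995 = 1.528.
Then L ∝ R²T⁴ gives L_S6559/L_S9141 = (10.0)² × (1.528)⁴ = 100.0 × 5.446 = 544.6.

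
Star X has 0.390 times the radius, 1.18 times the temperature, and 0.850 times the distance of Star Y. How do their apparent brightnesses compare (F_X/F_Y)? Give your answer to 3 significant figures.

0.408

L_X/L_Y = (R_X/R_Y)²(T_X/T_Y)⁴ = (0.390)² × (1.18)⁴ = 0.2949.
F_X/F_Y = (L_X/L_Y)/(d_X/d_Y)² = 0.2949 / (0.850)² = 0.4081.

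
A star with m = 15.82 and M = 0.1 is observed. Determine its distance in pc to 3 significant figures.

m − M = 5 log₁₀(d/10 pc)
15.82 − (0.1) = 15.72 = 5 log₁₀(d/10)
d = 10 × 10^(15.72/5) = 10 × 10^3.144 = 1.393×10^4 pc.

1.39×10^4 pc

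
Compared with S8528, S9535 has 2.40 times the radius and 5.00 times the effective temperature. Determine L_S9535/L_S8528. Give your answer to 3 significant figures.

3.60×10^3

From the Stefan–Boltzmann law, L ∝ R²T⁴, so
L_S9535/L_S8528 = (R_S9535/R_S8528)² (T_S9535/T_S8528)⁴ = (2.40)² × (5.00)⁴ = 5.760 × 625.0 = 3600.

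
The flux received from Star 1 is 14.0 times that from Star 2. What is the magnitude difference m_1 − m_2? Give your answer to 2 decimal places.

-2.87

m_1 − m_2 = −2.5 log₁₀(F_1/F_2) = −2.5 log₁₀(14.0) = −2.5 × (1.146) = -2.865.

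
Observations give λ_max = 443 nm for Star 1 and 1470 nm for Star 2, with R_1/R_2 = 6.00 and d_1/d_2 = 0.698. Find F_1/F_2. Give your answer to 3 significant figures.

8.96×10^3

Wien's law: T_1/T_2 = λ_2/λ_1 = 1470/443 = 3.318.
L_1/L_2 = (R_1/R_2)²(T_1/T_2)⁴ = (6.00)²(3.318)⁴ = 4365.
F_1/F_2 = (L_1/L_2)/(d_1/d_2)² = 4365/(0.698)² = 8959.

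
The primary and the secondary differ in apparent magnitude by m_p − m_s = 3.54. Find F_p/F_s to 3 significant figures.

0.0384

F_p/F_s = 10^(−(m_p − m_s)/2.5) = 10^(-3.54/2.5) = 10^-1.416 = 0.03837.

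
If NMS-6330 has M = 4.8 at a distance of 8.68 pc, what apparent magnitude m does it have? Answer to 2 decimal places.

m = M + 5 log₁₀(d/10 pc) = 4.8 + 5 log₁₀(8.68/10)
  = 4.8 + 5 × -0.061 = 4.8 + -0.31 = 4.49.

4.49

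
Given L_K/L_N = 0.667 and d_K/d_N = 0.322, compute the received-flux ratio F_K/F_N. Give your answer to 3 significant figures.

6.43

F = L/(4πd²), so F_K/F_N = (L_K/L_N) / (d_K/d_N)²
= 0.667 / (0.322)² = 0.667 / 0.1037 = 6.433.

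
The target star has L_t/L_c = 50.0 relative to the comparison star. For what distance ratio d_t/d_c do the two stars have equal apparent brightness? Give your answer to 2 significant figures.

7.1

Equal flux requires L_t/d_t² = L_c/d_c², so d_t/d_c = √(L_t/L_c)
= √(50.0) = 7.071.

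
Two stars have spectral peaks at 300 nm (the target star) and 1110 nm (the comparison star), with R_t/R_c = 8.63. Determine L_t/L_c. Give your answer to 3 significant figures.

Wien's law gives T ∝ 1/λ_max, so T_t/T_c = λ_c/λ_t = 1110/300 = 3.700.
Then L ∝ R²T⁴ gives L_t/L_c = (8.63)² × (3.700)⁴ = 74.48 × 187.4 = 1.396×10^4.

1.40×10^4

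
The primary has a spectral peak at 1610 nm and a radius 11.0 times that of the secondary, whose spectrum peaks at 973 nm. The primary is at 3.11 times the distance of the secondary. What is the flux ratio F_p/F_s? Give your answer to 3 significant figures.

1.67

Wien's law: T_p/T_s = λ_s/λ_p = 973/1610 = 0.6043.
L_p/L_s = (R_p/R_s)²(T_p/T_s)⁴ = (11.0)²(0.6043)⁴ = 16.14.
F_p/F_s = (L_p/L_s)/(d_p/d_s)² = 16.14/(3.11)² = 1.669.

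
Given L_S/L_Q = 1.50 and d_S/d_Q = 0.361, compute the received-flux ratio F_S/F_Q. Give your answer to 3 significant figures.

F = L/(4πd²), so F_S/F_Q = (L_S/L_Q) / (d_S/d_Q)²
= 1.50 / (0.361)² = 1.50 / 0.1303 = 11.51.

11.5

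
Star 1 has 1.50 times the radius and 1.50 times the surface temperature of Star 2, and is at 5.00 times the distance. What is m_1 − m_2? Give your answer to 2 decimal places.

0.85

L_1/L_2 = (1.50)²(1.50)⁴ = 11.39.
F_1/F_2 = (L_1/L_2)/(d_1/d_2)² = 11.39/25.00 = 0.4556.
m_1 − m_2 = −2.5 log₁₀(0.4556) = 0.85.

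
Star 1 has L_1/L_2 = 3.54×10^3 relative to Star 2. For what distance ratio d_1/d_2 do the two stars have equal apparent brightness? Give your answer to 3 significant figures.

59.5

Equal flux requires L_1/d_1² = L_2/d_2², so d_1/d_2 = √(L_1/L_2)
= √(3.54×10^3) = 59.50.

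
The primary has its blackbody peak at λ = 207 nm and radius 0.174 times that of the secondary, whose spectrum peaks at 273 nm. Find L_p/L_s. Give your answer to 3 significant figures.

Wien's law gives T ∝ 1/λ_max, so T_p/T_s = λ_s/λ_p = 273/207 = 1.319.
Then L ∝ R²T⁴ gives L_p/L_s = (0.174)² × (1.319)⁴ = 0.03028 × 3.025 = 0.09159.

0.0916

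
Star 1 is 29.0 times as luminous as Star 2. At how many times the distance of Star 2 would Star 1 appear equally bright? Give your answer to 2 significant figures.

5.4

Equal flux requires L_1/d_1² = L_2/d_2², so d_1/d_2 = √(L_1/L_2)
= √(29.0) = 5.385.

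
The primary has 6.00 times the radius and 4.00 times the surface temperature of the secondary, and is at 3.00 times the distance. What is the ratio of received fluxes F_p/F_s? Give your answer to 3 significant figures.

L_p/L_s = (R_p/R_s)²(T_p/T_s)⁴ = (6.00)² × (4.00)⁴ = 9216.
F_p/F_s = (L_p/L_s)/(d_p/d_s)² = 9216 / (3.00)² = 1024.

1.02×10^3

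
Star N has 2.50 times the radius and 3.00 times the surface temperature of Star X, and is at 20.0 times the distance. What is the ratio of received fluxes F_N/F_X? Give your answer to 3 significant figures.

1.27

L_N/L_X = (R_N/R_X)²(T_N/T_X)⁴ = (2.50)² × (3.00)⁴ = 506.2.
F_N/F_X = (L_N/L_X)/(d_N/d_X)² = 506.2 / (20.0)² = 1.266.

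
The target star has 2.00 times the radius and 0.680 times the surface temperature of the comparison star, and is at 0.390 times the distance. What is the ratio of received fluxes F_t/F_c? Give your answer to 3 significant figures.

5.62

L_t/L_c = (R_t/R_c)²(T_t/T_c)⁴ = (2.00)² × (0.680)⁴ = 0.8553.
F_t/F_c = (L_t/L_c)/(d_t/d_c)² = 0.8553 / (0.390)² = 5.623.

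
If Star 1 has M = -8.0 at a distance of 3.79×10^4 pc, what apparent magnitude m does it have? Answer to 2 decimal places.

9.89

m = M + 5 log₁₀(d/10 pc) = -8.0 + 5 log₁₀(3.79×10^4/10)
  = -8.0 + 5 × 3.579 = -8.0 + 17.89 = 9.89.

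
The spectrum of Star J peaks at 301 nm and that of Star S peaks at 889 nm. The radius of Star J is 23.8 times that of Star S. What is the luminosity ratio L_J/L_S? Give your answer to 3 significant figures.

4.31×10^4

Wien's law gives T ∝ 1/λ_max, so T_J/T_S = λ_S/λ_J = 889/301 = 2.953.
Then L ∝ R²T⁴ gives L_J/L_S = (23.8)² × (2.953)⁴ = 566.4 × 76.09 = 4.310×10^4.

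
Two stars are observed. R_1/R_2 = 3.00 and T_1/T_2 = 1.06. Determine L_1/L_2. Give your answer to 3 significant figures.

From the Stefan–Boltzmann law, L ∝ R²T⁴, so
L_1/L_2 = (R_1/R_2)² (T_1/T_2)⁴ = (3.00)² × (1.06)⁴ = 9.000 × 1.262 = 11.36.

11.4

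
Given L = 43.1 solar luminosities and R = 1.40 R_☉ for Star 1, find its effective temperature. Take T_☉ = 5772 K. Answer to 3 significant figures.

1.25×10^4 K

T/T_☉ = (L/L_☉)^(1/4) / (R/R_☉)^(1/2)
T = 5772 × (43.1)^(1/4) / √(1.40) = 5772 × 2.562 / 1.183 = 1.250×10^4 K.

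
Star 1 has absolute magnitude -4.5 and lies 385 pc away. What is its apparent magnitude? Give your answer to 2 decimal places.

3.43

m = M + 5 log₁₀(d/10 pc) = -4.5 + 5 log₁₀(385/10)
  = -4.5 + 5 × 1.585 = -4.5 + 7.93 = 3.43.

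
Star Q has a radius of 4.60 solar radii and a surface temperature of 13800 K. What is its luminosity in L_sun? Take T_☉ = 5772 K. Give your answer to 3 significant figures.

691 L_sun

L/L_☉ = (R/R_☉)² (T/T_☉)⁴ = (4.60)² × (13800/5772)⁴
       = 21.16 × (2.391)⁴ = 21.16 × 32.67 = 691.4.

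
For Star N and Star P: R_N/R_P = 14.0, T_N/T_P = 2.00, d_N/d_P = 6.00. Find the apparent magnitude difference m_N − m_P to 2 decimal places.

L_N/L_P = (14.0)²(2.00)⁴ = 3136.
F_N/F_P = (L_N/L_P)/(d_N/d_P)² = 3136/36.00 = 87.11.
m_N − m_P = −2.5 log₁₀(87.11) = -4.85.

-4.85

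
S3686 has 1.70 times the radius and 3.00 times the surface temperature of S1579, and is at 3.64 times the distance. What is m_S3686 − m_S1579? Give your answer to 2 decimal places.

L_S3686/L_S1579 = (1.70)²(3.00)⁴ = 234.1.
F_S3686/F_S1579 = (L_S3686/L_S1579)/(d_S3686/d_S1579)² = 234.1/13.25 = 17.67.
m_S3686 − m_S1579 = −2.5 log₁₀(17.67) = -3.12.

-3.12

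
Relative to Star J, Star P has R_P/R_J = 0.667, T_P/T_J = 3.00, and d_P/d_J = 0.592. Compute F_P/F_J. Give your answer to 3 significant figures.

L_P/L_J = (R_P/R_J)²(T_P/T_J)⁴ = (0.667)² × (3.00)⁴ = 36.04.
F_P/F_J = (L_P/L_J)/(d_P/d_J)² = 36.04 / (0.592)² = 102.8.

103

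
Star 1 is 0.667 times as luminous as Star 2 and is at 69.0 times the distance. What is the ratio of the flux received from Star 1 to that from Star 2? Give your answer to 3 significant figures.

1.40×10^-4

F = L/(4πd²), so F_1/F_2 = (L_1/L_2) / (d_1/d_2)²
= 0.667 / (69.0)² = 0.667 / 4761 = 1.401×10^-4.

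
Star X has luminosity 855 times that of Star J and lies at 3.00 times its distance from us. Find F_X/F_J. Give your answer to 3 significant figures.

F = L/(4πd²), so F_X/F_J = (L_X/L_J) / (d_X/d_J)²
= 855 / (3.00)² = 855 / 9.000 = 95.00.

95.0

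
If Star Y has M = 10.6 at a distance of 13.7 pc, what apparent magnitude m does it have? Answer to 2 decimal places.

m = M + 5 log₁₀(d/10 pc) = 10.6 + 5 log₁₀(13.7/10)
  = 10.6 + 5 × 0.137 = 10.6 + 0.68 = 11.28.

11.28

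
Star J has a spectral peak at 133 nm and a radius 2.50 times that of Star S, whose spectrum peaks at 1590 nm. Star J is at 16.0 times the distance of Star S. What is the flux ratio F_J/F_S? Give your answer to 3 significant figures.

499

Wien's law: T_J/T_S = λ_S/λ_J = 1590/133 = 11.95.
L_J/L_S = (R_J/R_S)²(T_J/T_S)⁴ = (2.50)²(11.95)⁴ = 1.277×10^5.
F_J/F_S = (L_J/L_S)/(d_J/d_S)² = 1.277×10^5/(16.0)² = 498.7.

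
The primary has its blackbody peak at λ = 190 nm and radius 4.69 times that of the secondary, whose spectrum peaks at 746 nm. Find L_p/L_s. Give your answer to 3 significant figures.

Wien's law gives T ∝ 1/λ_max, so T_p/T_s = λ_s/λ_p = 746/190 = 3.926.
Then L ∝ R²T⁴ gives L_p/L_s = (4.69)² × (3.926)⁴ = 22.00 × 237.7 = 5227.

5.23×10^3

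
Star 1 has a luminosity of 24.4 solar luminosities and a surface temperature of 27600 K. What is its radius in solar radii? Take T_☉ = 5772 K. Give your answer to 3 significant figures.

R/R_☉ = √(L/L_☉) / (T/T_☉)² = √(24.4) / (4.782)²
       = 4.940 / 22.86 = 0.2160.

0.216 solar radii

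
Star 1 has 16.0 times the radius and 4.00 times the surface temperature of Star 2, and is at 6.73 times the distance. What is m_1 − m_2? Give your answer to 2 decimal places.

-7.90

L_1/L_2 = (16.0)²(4.00)⁴ = 6.554×10^4.
F_1/F_2 = (L_1/L_2)/(d_1/d_2)² = 6.554×10^4/45.29 = 1447.
m_1 − m_2 = −2.5 log₁₀(1447) = -7.90.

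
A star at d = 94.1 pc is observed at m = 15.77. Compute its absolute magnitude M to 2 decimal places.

M = m − 5 log₁₀(d/10 pc) = 15.77 − 5 log₁₀(94.1/10)
  = 15.77 − 5 × 0.974 = 15.77 − 4.87 = 10.90.

10.90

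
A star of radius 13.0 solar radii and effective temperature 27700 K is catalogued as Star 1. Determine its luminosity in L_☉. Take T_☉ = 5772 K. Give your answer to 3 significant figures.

L/L_☉ = (R/R_☉)² (T/T_☉)⁴ = (13.0)² × (27700/5772)⁴
       = 169.0 × (4.799)⁴ = 169.0 × 530.4 = 8.964×10^4.

8.96×10^4 L_☉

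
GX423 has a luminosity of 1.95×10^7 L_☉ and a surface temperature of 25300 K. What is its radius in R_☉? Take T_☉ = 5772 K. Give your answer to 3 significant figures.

R/R_☉ = √(L/L_☉) / (T/T_☉)² = √(1.95×10^7) / (4.383)²
       = 4416 / 19.21 = 229.8.

230 R_☉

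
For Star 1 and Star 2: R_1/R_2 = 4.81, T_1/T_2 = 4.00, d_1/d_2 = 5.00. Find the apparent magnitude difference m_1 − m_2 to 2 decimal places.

-5.94

L_1/L_2 = (4.81)²(4.00)⁴ = 5923.
F_1/F_2 = (L_1/L_2)/(d_1/d_2)² = 5923/25.00 = 236.9.
m_1 − m_2 = −2.5 log₁₀(236.9) = -5.94.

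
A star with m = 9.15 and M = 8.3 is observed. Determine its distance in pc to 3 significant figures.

m − M = 5 log₁₀(d/10 pc)
9.15 − (8.3) = 0.85 = 5 log₁₀(d/10)
d = 10 × 10^(0.85/5) = 10 × 10^0.170 = 14.79 pc.

14.8 pc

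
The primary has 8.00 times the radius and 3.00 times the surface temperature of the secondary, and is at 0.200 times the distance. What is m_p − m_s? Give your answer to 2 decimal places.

-12.78

L_p/L_s = (8.00)²(3.00)⁴ = 5184.
F_p/F_s = (L_p/L_s)/(d_p/d_s)² = 5184/0.04000 = 1.296×10^5.
m_p − m_s = −2.5 log₁₀(1.296×10^5) = -12.78.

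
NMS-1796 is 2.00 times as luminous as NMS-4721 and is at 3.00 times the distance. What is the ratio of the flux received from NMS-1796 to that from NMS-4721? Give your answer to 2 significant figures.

0.22

F = L/(4πd²), so F_NMS-1796/F_NMS-4721 = (L_NMS-1796/L_NMS-4721) / (d_NMS-1796/d_NMS-4721)²
= 2.00 / (3.00)² = 2.00 / 9.000 = 0.2222.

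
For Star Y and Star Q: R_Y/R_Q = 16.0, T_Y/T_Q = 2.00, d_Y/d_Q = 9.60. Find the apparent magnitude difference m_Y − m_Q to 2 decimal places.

-4.12

L_Y/L_Q = (16.0)²(2.00)⁴ = 4096.
F_Y/F_Q = (L_Y/L_Q)/(d_Y/d_Q)² = 4096/92.16 = 44.44.
m_Y − m_Q = −2.5 log₁₀(44.44) = -4.12.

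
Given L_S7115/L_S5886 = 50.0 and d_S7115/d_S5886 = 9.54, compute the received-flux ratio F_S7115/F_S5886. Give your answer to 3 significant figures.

F = L/(4πd²), so F_S7115/F_S5886 = (L_S7115/L_S5886) / (d_S7115/d_S5886)²
= 50.0 / (9.54)² = 50.0 / 91.01 = 0.5494.

0.549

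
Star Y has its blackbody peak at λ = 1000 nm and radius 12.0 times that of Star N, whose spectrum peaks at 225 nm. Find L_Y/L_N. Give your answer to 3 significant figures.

0.369

Wien's law gives T ∝ 1/λ_max, so T_Y/T_N = λ_N/λ_Y = 225/1000 = 0.2250.
Then L ∝ R²T⁴ gives L_Y/L_N = (12.0)² × (0.2250)⁴ = 144.0 × 0.002563 = 0.3691.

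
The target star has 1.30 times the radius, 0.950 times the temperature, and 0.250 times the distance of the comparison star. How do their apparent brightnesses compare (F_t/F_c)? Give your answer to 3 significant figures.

22.0

L_t/L_c = (R_t/R_c)²(T_t/T_c)⁴ = (1.30)² × (0.950)⁴ = 1.377.
F_t/F_c = (L_t/L_c)/(d_t/d_c)² = 1.377 / (0.250)² = 22.02.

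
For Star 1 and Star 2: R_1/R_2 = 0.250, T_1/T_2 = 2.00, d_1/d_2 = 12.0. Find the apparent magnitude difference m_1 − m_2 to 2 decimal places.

5.40

L_1/L_2 = (0.250)²(2.00)⁴ = 1.000.
F_1/F_2 = (L_1/L_2)/(d_1/d_2)² = 1.000/144.0 = 0.006944.
m_1 − m_2 = −2.5 log₁₀(0.006944) = 5.40.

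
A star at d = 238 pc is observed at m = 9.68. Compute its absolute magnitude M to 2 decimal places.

2.80

M = m − 5 log₁₀(d/10 pc) = 9.68 − 5 log₁₀(238/10)
  = 9.68 − 5 × 1.377 = 9.68 − 6.88 = 2.80.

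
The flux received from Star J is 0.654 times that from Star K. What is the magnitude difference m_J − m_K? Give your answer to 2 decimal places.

0.46

m_J − m_K = −2.5 log₁₀(F_J/F_K) = −2.5 log₁₀(0.654) = −2.5 × (-0.184) = 0.461.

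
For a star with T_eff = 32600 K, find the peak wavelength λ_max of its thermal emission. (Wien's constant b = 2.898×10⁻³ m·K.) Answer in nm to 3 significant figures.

λ_max = b/T = 2.898×10⁻³ / 32600 = 8.89×10^-8 m = 88.90 nm.

88.9 nm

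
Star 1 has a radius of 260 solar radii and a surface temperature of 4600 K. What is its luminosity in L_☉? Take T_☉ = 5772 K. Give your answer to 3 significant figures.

2.73×10^4 L_☉

L/L_☉ = (R/R_☉)² (T/T_☉)⁴ = (260)² × (4600/5772)⁴
       = 6.760×10^4 × (0.7970)⁴ = 6.760×10^4 × 0.4034 = 2.727×10^4.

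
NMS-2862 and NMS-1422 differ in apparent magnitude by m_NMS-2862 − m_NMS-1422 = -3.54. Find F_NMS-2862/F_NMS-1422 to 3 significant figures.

F_NMS-2862/F_NMS-1422 = 10^(−(m_NMS-2862 − m_NMS-1422)/2.5) = 10^(3.54/2.5) = 10^1.416 = 26.06.

26.1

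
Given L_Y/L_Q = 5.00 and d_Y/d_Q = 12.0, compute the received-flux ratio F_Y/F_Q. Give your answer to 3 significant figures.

F = L/(4πd²), so F_Y/F_Q = (L_Y/L_Q) / (d_Y/d_Q)²
= 5.00 / (12.0)² = 5.00 / 144.0 = 0.03472.

0.0347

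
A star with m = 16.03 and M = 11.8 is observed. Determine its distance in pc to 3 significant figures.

70.1 pc

m − M = 5 log₁₀(d/10 pc)
16.03 − (11.8) = 4.23 = 5 log₁₀(d/10)
d = 10 × 10^(4.23/5) = 10 × 10^0.846 = 70.15 pc.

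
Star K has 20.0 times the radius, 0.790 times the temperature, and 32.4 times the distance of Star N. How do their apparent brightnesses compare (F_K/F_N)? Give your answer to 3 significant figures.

L_K/L_N = (R_K/R_N)²(T_K/T_N)⁴ = (20.0)² × (0.790)⁴ = 155.8.
F_K/F_N = (L_K/L_N)/(d_K/d_N)² = 155.8 / (32.4)² = 0.1484.

0.148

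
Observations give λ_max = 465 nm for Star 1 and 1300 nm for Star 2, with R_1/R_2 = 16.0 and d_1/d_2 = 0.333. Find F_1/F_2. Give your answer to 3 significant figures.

Wien's law: T_1/T_2 = λ_2/λ_1 = 1300/465 = 2.796.
L_1/L_2 = (R_1/R_2)²(T_1/T_2)⁴ = (16.0)²(2.796)⁴ = 1.564×10^4.
F_1/F_2 = (L_1/L_2)/(d_1/d_2)² = 1.564×10^4/(0.333)² = 1.410×10^5.

1.41×10^5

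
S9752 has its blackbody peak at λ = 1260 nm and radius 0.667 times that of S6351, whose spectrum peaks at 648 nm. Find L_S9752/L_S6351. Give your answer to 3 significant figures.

0.0311

Wien's law gives T ∝ 1/λ_max, so T_S9752/T_S6351 = λ_S6351/λ_S9752 = 648/1260 = 0.5143.
Then L ∝ R²T⁴ gives L_S9752/L_S6351 = (0.667)² × (0.5143)⁴ = 0.4449 × 0.06995 = 0.03112.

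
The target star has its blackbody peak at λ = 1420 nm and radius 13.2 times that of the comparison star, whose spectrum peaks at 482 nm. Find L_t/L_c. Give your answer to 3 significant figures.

Wien's law gives T ∝ 1/λ_max, so T_t/T_c = λ_c/λ_t = 482/1420 = 0.3394.
Then L ∝ R²T⁴ gives L_t/L_c = (13.2)² × (0.3394)⁴ = 174.2 × 0.01328 = 2.313.

2.31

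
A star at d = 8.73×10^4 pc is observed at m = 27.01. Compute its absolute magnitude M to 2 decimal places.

M = m − 5 log₁₀(d/10 pc) = 27.01 − 5 log₁₀(8.73×10^4/10)
  = 27.01 − 5 × 3.941 = 27.01 − 19.71 = 7.30.

7.30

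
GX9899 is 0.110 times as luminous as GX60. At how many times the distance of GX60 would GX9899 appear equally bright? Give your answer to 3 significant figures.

0.332

Equal flux requires L_GX9899/d_GX9899² = L_GX60/d_GX60², so d_GX9899/d_GX60 = √(L_GX9899/L_GX60)
= √(0.110) = 0.3317.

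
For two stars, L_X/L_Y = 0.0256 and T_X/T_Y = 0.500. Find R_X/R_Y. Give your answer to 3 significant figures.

0.640

L ∝ R²T⁴ gives R ∝ √L / T², so
R_X/R_Y = √(0.0256) / (0.500)² = 0.1600 / 0.2500 = 0.6400.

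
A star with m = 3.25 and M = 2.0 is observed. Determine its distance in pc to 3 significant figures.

m − M = 5 log₁₀(d/10 pc)
3.25 − (2.0) = 1.25 = 5 log₁₀(d/10)
d = 10 × 10^(1.25/5) = 10 × 10^0.250 = 17.78 pc.

17.8 pc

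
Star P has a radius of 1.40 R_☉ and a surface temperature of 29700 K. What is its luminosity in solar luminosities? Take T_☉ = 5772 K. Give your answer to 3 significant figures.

L/L_☉ = (R/R_☉)² (T/T_☉)⁴ = (1.40)² × (29700/5772)⁴
       = 1.960 × (5.146)⁴ = 1.960 × 701.0 = 1374.

1.37×10^3 solar luminosities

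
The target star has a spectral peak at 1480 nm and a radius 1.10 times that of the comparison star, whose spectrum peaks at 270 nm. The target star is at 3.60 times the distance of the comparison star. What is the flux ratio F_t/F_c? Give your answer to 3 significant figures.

1.03×10^-4

Wien's law: T_t/T_c = λ_c/λ_t = 270/1480 = 0.1824.
L_t/L_c = (R_t/R_c)²(T_t/T_c)⁴ = (1.10)²(0.1824)⁴ = 0.001340.
F_t/F_c = (L_t/L_c)/(d_t/d_c)² = 0.001340/(3.60)² = 1.034×10^-4.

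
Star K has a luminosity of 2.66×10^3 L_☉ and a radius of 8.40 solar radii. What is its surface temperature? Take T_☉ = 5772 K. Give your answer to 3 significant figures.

1.43×10^4 K

T/T_☉ = (L/L_☉)^(1/4) / (R/R_☉)^(1/2)
T = 5772 × (2.66×10^3)^(1/4) / √(8.40) = 5772 × 7.182 / 2.898 = 1.430×10^4 K.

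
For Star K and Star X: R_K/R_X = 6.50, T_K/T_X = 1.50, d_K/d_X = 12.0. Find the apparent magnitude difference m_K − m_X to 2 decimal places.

L_K/L_X = (6.50)²(1.50)⁴ = 213.9.
F_K/F_X = (L_K/L_X)/(d_K/d_X)² = 213.9/144.0 = 1.485.
m_K − m_X = −2.5 log₁₀(1.485) = -0.43.

-0.43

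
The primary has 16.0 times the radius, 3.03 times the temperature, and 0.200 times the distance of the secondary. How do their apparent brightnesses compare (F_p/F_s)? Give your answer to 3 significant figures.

L_p/L_s = (R_p/R_s)²(T_p/T_s)⁴ = (16.0)² × (3.03)⁴ = 2.158×10^4.
F_p/F_s = (L_p/L_s)/(d_p/d_s)² = 2.158×10^4 / (0.200)² = 5.394×10^5.

5.39×10^5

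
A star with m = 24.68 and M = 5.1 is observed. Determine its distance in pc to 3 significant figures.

m − M = 5 log₁₀(d/10 pc)
24.68 − (5.1) = 19.58 = 5 log₁₀(d/10)
d = 10 × 10^(19.58/5) = 10 × 10^3.916 = 8.241×10^4 pc.

8.24×10^4 pc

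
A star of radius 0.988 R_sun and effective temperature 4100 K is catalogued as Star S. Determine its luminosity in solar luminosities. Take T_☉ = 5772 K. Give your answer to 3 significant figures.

L/L_☉ = (R/R_☉)² (T/T_☉)⁴ = (0.988)² × (4100/5772)⁴
       = 0.9761 × (0.7103)⁴ = 0.9761 × 0.2546 = 0.2485.

0.249 solar luminosities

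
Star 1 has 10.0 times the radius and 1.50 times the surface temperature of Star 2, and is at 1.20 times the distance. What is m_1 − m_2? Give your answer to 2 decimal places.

-6.37

L_1/L_2 = (10.0)²(1.50)⁴ = 506.2.
F_1/F_2 = (L_1/L_2)/(d_1/d_2)² = 506.2/1.440 = 351.6.
m_1 − m_2 = −2.5 log₁₀(351.6) = -6.37.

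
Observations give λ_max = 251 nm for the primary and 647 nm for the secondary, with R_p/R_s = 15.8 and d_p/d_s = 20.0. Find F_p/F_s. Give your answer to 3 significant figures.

27.6

Wien's law: T_p/T_s = λ_s/λ_p = 647/251 = 2.578.
L_p/L_s = (R_p/R_s)²(T_p/T_s)⁴ = (15.8)²(2.578)⁴ = 1.102×10^4.
F_p/F_s = (L_p/L_s)/(d_p/d_s)² = 1.102×10^4/(20.0)² = 27.55.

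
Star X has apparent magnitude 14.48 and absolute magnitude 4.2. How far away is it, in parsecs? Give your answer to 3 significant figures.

1.14×10^3 pc

m − M = 5 log₁₀(d/10 pc)
14.48 − (4.2) = 10.28 = 5 log₁₀(d/10)
d = 10 × 10^(10.28/5) = 10 × 10^2.056 = 1138 pc.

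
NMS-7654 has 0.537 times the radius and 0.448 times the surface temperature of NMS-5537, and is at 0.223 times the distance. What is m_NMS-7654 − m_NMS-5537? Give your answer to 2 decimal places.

L_NMS-7654/L_NMS-5537 = (0.537)²(0.448)⁴ = 0.01162.
F_NMS-7654/F_NMS-5537 = (L_NMS-7654/L_NMS-5537)/(d_NMS-7654/d_NMS-5537)² = 0.01162/0.04973 = 0.2336.
m_NMS-7654 − m_NMS-5537 = −2.5 log₁₀(0.2336) = 1.58.

1.58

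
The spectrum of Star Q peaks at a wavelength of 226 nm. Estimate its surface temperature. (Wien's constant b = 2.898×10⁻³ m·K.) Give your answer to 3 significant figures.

T = b/λ_max = 2.898×10⁻³ / (226×10⁻⁹) = 1.282×10^4 K.

1.28×10^4 K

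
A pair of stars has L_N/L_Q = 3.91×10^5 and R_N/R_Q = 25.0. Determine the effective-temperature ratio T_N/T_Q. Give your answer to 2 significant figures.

L ∝ R²T⁴ gives T ∝ (L/R²)^(1/4), so
T_N/T_Q = (3.91×10^5 / 25.0²)^(1/4) = (625.6)^(1/4) = 5.001.

5.0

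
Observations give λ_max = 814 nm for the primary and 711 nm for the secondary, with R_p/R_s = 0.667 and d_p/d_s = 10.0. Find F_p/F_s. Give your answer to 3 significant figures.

Wien's law: T_p/T_s = λ_s/λ_p = 711/814 = 0.8735.
L_p/L_s = (R_p/R_s)²(T_p/T_s)⁴ = (0.667)²(0.8735)⁴ = 0.2590.
F_p/F_s = (L_p/L_s)/(d_p/d_s)² = 0.2590/(10.0)² = 0.002590.

0.00259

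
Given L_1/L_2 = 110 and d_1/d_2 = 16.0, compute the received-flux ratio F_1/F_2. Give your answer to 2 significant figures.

0.43

F = L/(4πd²), so F_1/F_2 = (L_1/L_2) / (d_1/d_2)²
= 110 / (16.0)² = 110 / 256.0 = 0.4297.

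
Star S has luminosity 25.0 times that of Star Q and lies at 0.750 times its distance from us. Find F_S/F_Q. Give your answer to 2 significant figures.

44

F = L/(4πd²), so F_S/F_Q = (L_S/L_Q) / (d_S/d_Q)²
= 25.0 / (0.750)² = 25.0 / 0.5625 = 44.44.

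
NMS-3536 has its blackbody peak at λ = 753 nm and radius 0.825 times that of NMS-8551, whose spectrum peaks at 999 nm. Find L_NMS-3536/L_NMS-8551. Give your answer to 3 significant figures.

2.11

Wien's law gives T ∝ 1/λ_max, so T_NMS-3536/T_NMS-8551 = λ_NMS-8551/λ_NMS-3536 = 999/753 = 1.327.
Then L ∝ R²T⁴ gives L_NMS-3536/L_NMS-8551 = (0.825)² × (1.327)⁴ = 0.6806 × 3.098 = 2.109.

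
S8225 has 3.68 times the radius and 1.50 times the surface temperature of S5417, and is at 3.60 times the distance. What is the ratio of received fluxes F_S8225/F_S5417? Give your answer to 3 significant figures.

5.29

L_S8225/L_S5417 = (R_S8225/R_S5417)²(T_S8225/T_S5417)⁴ = (3.68)² × (1.50)⁴ = 68.56.
F_S8225/F_S5417 = (L_S8225/L_S5417)/(d_S8225/d_S5417)² = 68.56 / (3.60)² = 5.290.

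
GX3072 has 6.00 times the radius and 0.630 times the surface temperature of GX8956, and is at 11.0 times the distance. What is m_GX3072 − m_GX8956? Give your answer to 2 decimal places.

3.32

L_GX3072/L_GX8956 = (6.00)²(0.630)⁴ = 5.671.
F_GX3072/F_GX8956 = (L_GX3072/L_GX8956)/(d_GX3072/d_GX8956)² = 5.671/121.0 = 0.04687.
m_GX3072 − m_GX8956 = −2.5 log₁₀(0.04687) = 3.32.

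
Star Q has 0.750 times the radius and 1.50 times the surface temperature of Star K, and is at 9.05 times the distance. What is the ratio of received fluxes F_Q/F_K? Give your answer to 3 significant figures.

L_Q/L_K = (R_Q/R_K)²(T_Q/T_K)⁴ = (0.750)² × (1.50)⁴ = 2.848.
F_Q/F_K = (L_Q/L_K)/(d_Q/d_K)² = 2.848 / (9.05)² = 0.03477.

0.0348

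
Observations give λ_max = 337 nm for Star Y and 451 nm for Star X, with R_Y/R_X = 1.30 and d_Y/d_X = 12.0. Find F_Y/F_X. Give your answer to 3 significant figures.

0.0376

Wien's law: T_Y/T_X = λ_X/λ_Y = 451/337 = 1.338.
L_Y/L_X = (R_Y/R_X)²(T_Y/T_X)⁴ = (1.30)²(1.338)⁴ = 5.421.
F_Y/F_X = (L_Y/L_X)/(d_Y/d_X)² = 5.421/(12.0)² = 0.03765.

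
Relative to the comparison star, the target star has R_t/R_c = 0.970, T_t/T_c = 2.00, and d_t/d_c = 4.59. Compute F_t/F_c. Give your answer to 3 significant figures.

0.715

L_t/L_c = (R_t/R_c)²(T_t/T_c)⁴ = (0.970)² × (2.00)⁴ = 15.05.
F_t/F_c = (L_t/L_c)/(d_t/d_c)² = 15.05 / (4.59)² = 0.7146.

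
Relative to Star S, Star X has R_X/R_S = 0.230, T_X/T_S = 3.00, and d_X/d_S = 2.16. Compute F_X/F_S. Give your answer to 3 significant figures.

L_X/L_S = (R_X/R_S)²(T_X/T_S)⁴ = (0.230)² × (3.00)⁴ = 4.285.
F_X/F_S = (L_X/L_S)/(d_X/d_S)² = 4.285 / (2.16)² = 0.9184.

0.918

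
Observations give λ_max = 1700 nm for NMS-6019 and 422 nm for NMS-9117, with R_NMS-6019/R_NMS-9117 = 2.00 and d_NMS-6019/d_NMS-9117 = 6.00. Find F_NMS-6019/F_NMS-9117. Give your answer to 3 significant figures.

Wien's law: T_NMS-6019/T_NMS-9117 = λ_NMS-9117/λ_NMS-6019 = 422/1700 = 0.2482.
L_NMS-6019/L_NMS-9117 = (R_NMS-6019/R_NMS-9117)²(T_NMS-6019/T_NMS-9117)⁴ = (2.00)²(0.2482)⁴ = 0.01519.
F_NMS-6019/F_NMS-9117 = (L_NMS-6019/L_NMS-9117)/(d_NMS-6019/d_NMS-9117)² = 0.01519/(6.00)² = 4.219×10^-4.

4.22×10^-4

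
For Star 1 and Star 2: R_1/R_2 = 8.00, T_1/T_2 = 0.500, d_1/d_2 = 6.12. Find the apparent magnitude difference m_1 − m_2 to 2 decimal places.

2.43

L_1/L_2 = (8.00)²(0.500)⁴ = 4.000.
F_1/F_2 = (L_1/L_2)/(d_1/d_2)² = 4.000/37.45 = 0.1068.
m_1 − m_2 = −2.5 log₁₀(0.1068) = 2.43.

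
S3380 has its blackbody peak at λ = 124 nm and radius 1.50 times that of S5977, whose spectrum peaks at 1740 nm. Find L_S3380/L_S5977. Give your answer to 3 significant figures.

8.72×10^4

Wien's law gives T ∝ 1/λ_max, so T_S3380/T_S5977 = λ_S5977/λ_S3380 = 1740/124 = 14.03.
Then L ∝ R²T⁴ gives L_S3380/L_S5977 = (1.50)² × (14.03)⁴ = 2.250 × 3.877×10^4 = 8.724×10^4.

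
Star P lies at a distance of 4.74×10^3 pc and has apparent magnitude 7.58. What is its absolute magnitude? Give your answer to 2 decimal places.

M = m − 5 log₁₀(d/10 pc) = 7.58 − 5 log₁₀(4.74×10^3/10)
  = 7.58 − 5 × 2.676 = 7.58 − 13.38 = -5.80.

-5.80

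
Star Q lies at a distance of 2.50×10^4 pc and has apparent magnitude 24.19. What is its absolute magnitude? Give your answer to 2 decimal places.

M = m − 5 log₁₀(d/10 pc) = 24.19 − 5 log₁₀(2.50×10^4/10)
  = 24.19 − 5 × 3.398 = 24.19 − 16.99 = 7.20.

7.20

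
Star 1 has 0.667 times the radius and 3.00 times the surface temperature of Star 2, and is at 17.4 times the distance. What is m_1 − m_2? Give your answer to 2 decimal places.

2.31

L_1/L_2 = (0.667)²(3.00)⁴ = 36.04.
F_1/F_2 = (L_1/L_2)/(d_1/d_2)² = 36.04/302.8 = 0.1190.
m_1 − m_2 = −2.5 log₁₀(0.1190) = 2.31.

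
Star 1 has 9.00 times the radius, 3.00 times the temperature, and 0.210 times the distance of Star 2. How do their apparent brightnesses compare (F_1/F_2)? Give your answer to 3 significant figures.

1.49×10^5

L_1/L_2 = (R_1/R_2)²(T_1/T_2)⁴ = (9.00)² × (3.00)⁴ = 6561.
F_1/F_2 = (L_1/L_2)/(d_1/d_2)² = 6561 / (0.210)² = 1.488×10^5.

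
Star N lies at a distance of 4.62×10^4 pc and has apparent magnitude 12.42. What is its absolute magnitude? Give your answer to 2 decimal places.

M = m − 5 log₁₀(d/10 pc) = 12.42 − 5 log₁₀(4.62×10^4/10)
  = 12.42 − 5 × 3.665 = 12.42 − 18.32 = -5.90.

-5.90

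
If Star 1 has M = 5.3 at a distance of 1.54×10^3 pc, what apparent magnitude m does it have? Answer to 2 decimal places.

16.24

m = M + 5 log₁₀(d/10 pc) = 5.3 + 5 log₁₀(1.54×10^3/10)
  = 5.3 + 5 × 2.188 = 5.3 + 10.94 = 16.24.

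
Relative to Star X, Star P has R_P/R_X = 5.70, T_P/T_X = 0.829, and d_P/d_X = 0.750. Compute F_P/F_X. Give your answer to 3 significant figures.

27.3

L_P/L_X = (R_P/R_X)²(T_P/T_X)⁴ = (5.70)² × (0.829)⁴ = 15.35.
F_P/F_X = (L_P/L_X)/(d_P/d_X)² = 15.35 / (0.750)² = 27.28.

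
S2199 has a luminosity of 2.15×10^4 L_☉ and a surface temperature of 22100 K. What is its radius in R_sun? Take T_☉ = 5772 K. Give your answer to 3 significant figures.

10.0 R_sun

R/R_☉ = √(L/L_☉) / (T/T_☉)² = √(2.15×10^4) / (3.829)²
       = 146.6 / 14.66 = 10.00.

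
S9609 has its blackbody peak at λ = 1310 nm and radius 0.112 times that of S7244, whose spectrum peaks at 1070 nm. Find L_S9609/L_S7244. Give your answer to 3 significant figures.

Wien's law gives T ∝ 1/λ_max, so T_S9609/T_S7244 = λ_S7244/λ_S9609 = 1070/1310 = 0.8168.
Then L ∝ R²T⁴ gives L_S9609/L_S7244 = (0.112)² × (0.8168)⁴ = 0.01254 × 0.4451 = 0.005583.

0.00558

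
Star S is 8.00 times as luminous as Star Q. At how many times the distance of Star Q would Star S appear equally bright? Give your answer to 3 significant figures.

Equal flux requires L_S/d_S² = L_Q/d_Q², so d_S/d_Q = √(L_S/L_Q)
= √(8.00) = 2.828.

2.83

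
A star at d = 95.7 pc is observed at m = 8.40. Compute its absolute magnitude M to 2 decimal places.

M = m − 5 log₁₀(d/10 pc) = 8.40 − 5 log₁₀(95.7/10)
  = 8.40 − 5 × 0.981 = 8.40 − 4.90 = 3.50.

3.50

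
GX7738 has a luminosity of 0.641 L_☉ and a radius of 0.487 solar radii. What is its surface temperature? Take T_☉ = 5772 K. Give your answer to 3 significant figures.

7.40×10^3 K

T/T_☉ = (L/L_☉)^(1/4) / (R/R_☉)^(1/2)
T = 5772 × (0.641)^(1/4) / √(0.487) = 5772 × 0.8948 / 0.6979 = 7401 K.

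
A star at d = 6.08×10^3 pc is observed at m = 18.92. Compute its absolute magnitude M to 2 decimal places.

5.00

M = m − 5 log₁₀(d/10 pc) = 18.92 − 5 log₁₀(6.08×10^3/10)
  = 18.92 − 5 × 2.784 = 18.92 − 13.92 = 5.00.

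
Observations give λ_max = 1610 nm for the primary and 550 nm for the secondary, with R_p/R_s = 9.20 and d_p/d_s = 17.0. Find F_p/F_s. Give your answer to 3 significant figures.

Wien's law: T_p/T_s = λ_s/λ_p = 550/1610 = 0.3416.
L_p/L_s = (R_p/R_s)²(T_p/T_s)⁴ = (9.20)²(0.3416)⁴ = 1.153.
F_p/F_s = (L_p/L_s)/(d_p/d_s)² = 1.153/(17.0)² = 0.003989.

0.00399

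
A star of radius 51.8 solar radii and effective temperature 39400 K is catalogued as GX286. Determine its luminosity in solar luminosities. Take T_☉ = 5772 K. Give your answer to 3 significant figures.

5.83×10^6 solar luminosities

L/L_☉ = (R/R_☉)² (T/T_☉)⁴ = (51.8)² × (39400/5772)⁴
       = 2683 × (6.826)⁴ = 2683 × 2171 = 5.826×10^6.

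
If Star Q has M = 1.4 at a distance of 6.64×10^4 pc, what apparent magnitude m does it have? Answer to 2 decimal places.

m = M + 5 log₁₀(d/10 pc) = 1.4 + 5 log₁₀(6.64×10^4/10)
  = 1.4 + 5 × 3.822 = 1.4 + 19.11 = 20.51.

20.51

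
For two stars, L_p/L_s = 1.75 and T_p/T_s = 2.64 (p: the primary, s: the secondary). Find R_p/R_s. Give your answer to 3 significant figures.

0.190

L ∝ R²T⁴ gives R ∝ √L / T², so
R_p/R_s = √(1.75) / (2.64)² = 1.323 / 6.970 = 0.1898.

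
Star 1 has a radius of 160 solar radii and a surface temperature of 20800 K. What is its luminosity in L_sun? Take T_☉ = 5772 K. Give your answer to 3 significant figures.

L/L_☉ = (R/R_☉)² (T/T_☉)⁴ = (160)² × (20800/5772)⁴
       = 2.560×10^4 × (3.604)⁴ = 2.560×10^4 × 168.6 = 4.317×10^6.

4.32×10^6 L_sun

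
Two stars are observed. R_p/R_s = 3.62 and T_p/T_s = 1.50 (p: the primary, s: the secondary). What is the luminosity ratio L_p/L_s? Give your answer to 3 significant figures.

66.3

From the Stefan–Boltzmann law, L ∝ R²T⁴, so
L_p/L_s = (R_p/R_s)² (T_p/T_s)⁴ = (3.62)² × (1.50)⁴ = 13.10 × 5.062 = 66.34.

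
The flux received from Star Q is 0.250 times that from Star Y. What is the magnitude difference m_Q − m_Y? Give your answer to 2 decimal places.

1.51

m_Q − m_Y = −2.5 log₁₀(F_Q/F_Y) = −2.5 log₁₀(0.250) = −2.5 × (-0.602) = 1.505.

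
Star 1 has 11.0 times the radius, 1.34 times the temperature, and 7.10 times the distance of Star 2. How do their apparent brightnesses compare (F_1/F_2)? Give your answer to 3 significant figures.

L_1/L_2 = (R_1/R_2)²(T_1/T_2)⁴ = (11.0)² × (1.34)⁴ = 390.1.
F_1/F_2 = (L_1/L_2)/(d_1/d_2)² = 390.1 / (7.10)² = 7.739.

7.74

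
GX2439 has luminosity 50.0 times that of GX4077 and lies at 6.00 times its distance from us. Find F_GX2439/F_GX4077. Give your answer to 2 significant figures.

F = L/(4πd²), so F_GX2439/F_GX4077 = (L_GX2439/L_GX4077) / (d_GX2439/d_GX4077)²
= 50.0 / (6.00)² = 50.0 / 36.00 = 1.389.

1.4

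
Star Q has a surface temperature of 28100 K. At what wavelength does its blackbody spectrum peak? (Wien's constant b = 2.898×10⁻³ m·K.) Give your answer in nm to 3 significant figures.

λ_max = b/T = 2.898×10⁻³ / 28100 = 1.03×10^-7 m = 103.1 nm.

103 nm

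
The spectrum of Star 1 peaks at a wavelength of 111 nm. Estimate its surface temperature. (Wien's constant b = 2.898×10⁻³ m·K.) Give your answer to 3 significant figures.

T = b/λ_max = 2.898×10⁻³ / (111×10⁻⁹) = 2.611×10^4 K.

2.61×10^4 K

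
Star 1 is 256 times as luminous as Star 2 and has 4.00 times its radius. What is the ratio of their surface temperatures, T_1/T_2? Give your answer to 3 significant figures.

L ∝ R²T⁴ gives T ∝ (L/R²)^(1/4), so
T_1/T_2 = (256 / 4.00²)^(1/4) = (16.00)^(1/4) = 2.000.

2.00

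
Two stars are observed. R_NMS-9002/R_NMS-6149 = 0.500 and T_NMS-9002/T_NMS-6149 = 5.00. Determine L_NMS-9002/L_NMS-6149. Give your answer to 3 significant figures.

156

From the Stefan–Boltzmann law, L ∝ R²T⁴, so
L_NMS-9002/L_NMS-6149 = (R_NMS-9002/R_NMS-6149)² (T_NMS-9002/T_NMS-6149)⁴ = (0.500)² × (5.00)⁴ = 0.2500 × 625.0 = 156.2.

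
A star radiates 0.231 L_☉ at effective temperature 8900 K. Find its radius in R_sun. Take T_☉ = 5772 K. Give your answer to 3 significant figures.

R/R_☉ = √(L/L_☉) / (T/T_☉)² = √(0.231) / (1.542)²
       = 0.4806 / 2.378 = 0.2022.

0.202 R_sun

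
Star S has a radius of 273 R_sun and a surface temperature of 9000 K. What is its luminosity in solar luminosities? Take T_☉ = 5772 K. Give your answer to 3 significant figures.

4.41×10^5 solar luminosities

L/L_☉ = (R/R_☉)² (T/T_☉)⁴ = (273)² × (9000/5772)⁴
       = 7.453×10^4 × (1.559)⁴ = 7.453×10^4 × 5.911 = 4.405×10^5.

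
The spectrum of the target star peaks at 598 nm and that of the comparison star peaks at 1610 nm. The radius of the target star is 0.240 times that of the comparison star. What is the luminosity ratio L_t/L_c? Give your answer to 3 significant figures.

Wien's law gives T ∝ 1/λ_max, so T_t/T_c = λ_c/λ_t = 1610/598 = 2.692.
Then L ∝ R²T⁴ gives L_t/L_c = (0.240)² × (2.692)⁴ = 0.05760 × 52.54 = 3.026.

3.03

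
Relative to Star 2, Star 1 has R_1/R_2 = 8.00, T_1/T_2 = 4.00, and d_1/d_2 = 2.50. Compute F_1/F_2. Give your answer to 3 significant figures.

2.62×10^3

L_1/L_2 = (R_1/R_2)²(T_1/T_2)⁴ = (8.00)² × (4.00)⁴ = 1.638×10^4.
F_1/F_2 = (L_1/L_2)/(d_1/d_2)² = 1.638×10^4 / (2.50)² = 2621.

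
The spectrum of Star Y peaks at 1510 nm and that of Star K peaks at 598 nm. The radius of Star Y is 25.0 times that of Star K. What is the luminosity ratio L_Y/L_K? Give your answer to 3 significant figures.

15.4

Wien's law gives T ∝ 1/λ_max, so T_Y/T_K = λ_K/λ_Y = 598/1510 = 0.3960.
Then L ∝ R²T⁴ gives L_Y/L_K = (25.0)² × (0.3960)⁴ = 625.0 × 0.02460 = 15.37.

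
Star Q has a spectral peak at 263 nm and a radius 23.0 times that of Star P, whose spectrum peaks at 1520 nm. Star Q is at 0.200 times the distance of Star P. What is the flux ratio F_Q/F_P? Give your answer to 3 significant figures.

Wien's law: T_Q/T_P = λ_P/λ_Q = 1520/263 = 5.779.
L_Q/L_P = (R_Q/R_P)²(T_Q/T_P)⁴ = (23.0)²(5.779)⁴ = 5.902×10^5.
F_Q/F_P = (L_Q/L_P)/(d_Q/d_P)² = 5.902×10^5/(0.200)² = 1.476×10^7.

1.48×10^7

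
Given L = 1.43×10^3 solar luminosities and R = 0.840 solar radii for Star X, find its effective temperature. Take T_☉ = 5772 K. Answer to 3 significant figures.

T/T_☉ = (L/L_☉)^(1/4) / (R/R_☉)^(1/2)
T = 5772 × (1.43×10^3)^(1/4) / √(0.840) = 5772 × 6.149 / 0.9165 = 3.873×10^4 K.

3.87×10^4 K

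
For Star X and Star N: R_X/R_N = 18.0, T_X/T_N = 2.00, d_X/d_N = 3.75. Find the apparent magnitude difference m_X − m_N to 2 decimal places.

-6.42

L_X/L_N = (18.0)²(2.00)⁴ = 5184.
F_X/F_N = (L_X/L_N)/(d_X/d_N)² = 5184/14.06 = 368.6.
m_X − m_N = −2.5 log₁₀(368.6) = -6.42.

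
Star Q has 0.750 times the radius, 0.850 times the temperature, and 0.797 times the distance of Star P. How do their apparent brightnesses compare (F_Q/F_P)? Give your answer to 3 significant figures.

L_Q/L_P = (R_Q/R_P)²(T_Q/T_P)⁴ = (0.750)² × (0.850)⁴ = 0.2936.
F_Q/F_P = (L_Q/L_P)/(d_Q/d_P)² = 0.2936 / (0.797)² = 0.4623.

0.462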